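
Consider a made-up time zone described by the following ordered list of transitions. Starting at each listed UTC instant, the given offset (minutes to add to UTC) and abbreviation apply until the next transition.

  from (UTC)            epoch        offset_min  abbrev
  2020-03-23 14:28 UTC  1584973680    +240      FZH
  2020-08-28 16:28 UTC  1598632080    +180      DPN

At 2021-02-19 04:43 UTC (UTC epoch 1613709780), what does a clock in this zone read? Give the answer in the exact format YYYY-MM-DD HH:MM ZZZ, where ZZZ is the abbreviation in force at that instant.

Query: 2021-02-19 04:43 UTC
Rule 2/2 (DPN, +03:00): 2020-08-28 16:28 UTC ≤ query < +∞
4·60 + 43 + 180 = 463 min
463 = 0·1440 + 463; 463 = 7·60 + 43 → 07:43, same day
→ 2021-02-19 07:43 DPN

2021-02-19 07:43 DPN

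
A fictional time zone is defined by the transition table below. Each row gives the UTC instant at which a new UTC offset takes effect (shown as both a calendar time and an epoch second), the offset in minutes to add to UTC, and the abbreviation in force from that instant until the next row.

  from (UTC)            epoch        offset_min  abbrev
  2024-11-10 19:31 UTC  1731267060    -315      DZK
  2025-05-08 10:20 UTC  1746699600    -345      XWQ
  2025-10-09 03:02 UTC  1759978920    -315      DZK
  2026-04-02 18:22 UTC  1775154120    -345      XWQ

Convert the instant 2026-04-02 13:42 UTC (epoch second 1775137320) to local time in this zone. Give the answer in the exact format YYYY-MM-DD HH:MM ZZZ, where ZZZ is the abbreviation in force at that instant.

Query: 2026-04-02 13:42 UTC
Rule 3/4 (DZK, -05:15): 2025-10-09 03:02 UTC ≤ query < 2026-04-02 18:22 UTC
13·60 + 42 - 315 = 507 min
507 = 0·1440 + 507; 507 = 8·60 + 27 → 08:27, same day
→ 2026-04-02 08:27 DZK

2026-04-02 08:27 DZK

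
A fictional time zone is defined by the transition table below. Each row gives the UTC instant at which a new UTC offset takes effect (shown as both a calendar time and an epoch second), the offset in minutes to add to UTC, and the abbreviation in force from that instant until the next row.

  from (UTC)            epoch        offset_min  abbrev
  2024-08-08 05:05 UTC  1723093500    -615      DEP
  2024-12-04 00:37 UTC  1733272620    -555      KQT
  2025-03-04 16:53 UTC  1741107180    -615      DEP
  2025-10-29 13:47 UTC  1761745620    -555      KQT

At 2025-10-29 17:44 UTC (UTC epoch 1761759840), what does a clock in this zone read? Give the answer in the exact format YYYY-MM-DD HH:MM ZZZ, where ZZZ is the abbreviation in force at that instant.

Query: 2025-10-29 17:44 UTC
Rule 4/4 (KQT, -09:15): 2025-10-29 13:47 UTC ≤ query < +∞
17·60 + 44 - 555 = 509 min
509 = 0·1440 + 509; 509 = 8·60 + 29 → 08:29, same day
→ 2025-10-29 08:29 KQT

2025-10-29 08:29 KQT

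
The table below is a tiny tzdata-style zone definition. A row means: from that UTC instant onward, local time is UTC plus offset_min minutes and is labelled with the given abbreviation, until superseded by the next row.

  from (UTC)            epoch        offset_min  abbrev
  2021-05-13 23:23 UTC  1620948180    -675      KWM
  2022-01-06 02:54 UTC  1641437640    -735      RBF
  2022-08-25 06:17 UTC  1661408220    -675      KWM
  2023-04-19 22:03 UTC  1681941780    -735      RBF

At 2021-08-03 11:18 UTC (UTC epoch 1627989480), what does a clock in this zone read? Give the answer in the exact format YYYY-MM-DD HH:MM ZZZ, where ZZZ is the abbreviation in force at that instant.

2021-08-03 00:03 KWM

Query: 2021-08-03 11:18 UTC
Rule 1/4 (KWM, -11:15): 2021-05-13 23:23 UTC ≤ query < 2022-01-06 02:54 UTC
11·60 + 18 - 675 = 3 min
3 = 0·1440 + 3; 3 = 0·60 + 3 → 00:03, same day
→ 2021-08-03 00:03 KWM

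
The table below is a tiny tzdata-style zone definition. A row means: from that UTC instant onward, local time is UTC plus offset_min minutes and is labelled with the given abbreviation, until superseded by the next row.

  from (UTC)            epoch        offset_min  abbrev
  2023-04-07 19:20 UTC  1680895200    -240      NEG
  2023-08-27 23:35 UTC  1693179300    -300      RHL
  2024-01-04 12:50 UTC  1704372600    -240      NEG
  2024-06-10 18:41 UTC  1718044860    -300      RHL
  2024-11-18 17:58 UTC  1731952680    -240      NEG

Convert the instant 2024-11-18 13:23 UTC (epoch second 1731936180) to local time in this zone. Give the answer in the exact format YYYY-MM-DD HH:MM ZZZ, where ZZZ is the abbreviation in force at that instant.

Query: 2024-11-18 13:23 UTC
Rule 4/5 (RHL, -05:00): 2024-06-10 18:41 UTC ≤ query < 2024-11-18 17:58 UTC
13·60 + 23 - 300 = 503 min
503 = 0·1440 + 503; 503 = 8·60 + 23 → 08:23, same day
→ 2024-11-18 08:23 RHL

2024-11-18 08:23 RHL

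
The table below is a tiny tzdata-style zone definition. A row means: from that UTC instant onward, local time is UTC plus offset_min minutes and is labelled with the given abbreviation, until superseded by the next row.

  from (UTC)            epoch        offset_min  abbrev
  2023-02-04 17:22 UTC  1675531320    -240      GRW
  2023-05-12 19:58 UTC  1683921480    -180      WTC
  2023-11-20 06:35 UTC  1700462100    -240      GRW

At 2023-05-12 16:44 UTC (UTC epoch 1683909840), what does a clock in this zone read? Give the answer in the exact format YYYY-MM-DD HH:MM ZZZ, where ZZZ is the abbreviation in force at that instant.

2023-05-12 12:44 GRW

Query: 2023-05-12 16:44 UTC
Rule 1/3 (GRW, -04:00): 2023-02-04 17:22 UTC ≤ query < 2023-05-12 19:58 UTC
16·60 + 44 - 240 = 764 min
764 = 0·1440 + 764; 764 = 12·60 + 44 → 12:44, same day
→ 2023-05-12 12:44 GRW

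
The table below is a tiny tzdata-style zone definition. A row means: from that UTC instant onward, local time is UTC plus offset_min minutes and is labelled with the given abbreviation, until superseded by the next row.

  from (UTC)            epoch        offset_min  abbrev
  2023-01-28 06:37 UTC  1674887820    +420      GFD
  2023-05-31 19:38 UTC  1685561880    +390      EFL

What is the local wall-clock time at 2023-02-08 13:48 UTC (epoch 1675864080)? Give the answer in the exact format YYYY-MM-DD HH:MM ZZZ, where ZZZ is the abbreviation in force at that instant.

2023-02-08 20:48 GFD

Query: 2023-02-08 13:48 UTC
Rule 1/2 (GFD, +07:00): 2023-01-28 06:37 UTC ≤ query < 2023-05-31 19:38 UTC
13·60 + 48 + 420 = 1248 min
1248 = 0·1440 + 1248; 1248 = 20·60 + 48 → 20:48, same day
→ 2023-02-08 20:48 GFD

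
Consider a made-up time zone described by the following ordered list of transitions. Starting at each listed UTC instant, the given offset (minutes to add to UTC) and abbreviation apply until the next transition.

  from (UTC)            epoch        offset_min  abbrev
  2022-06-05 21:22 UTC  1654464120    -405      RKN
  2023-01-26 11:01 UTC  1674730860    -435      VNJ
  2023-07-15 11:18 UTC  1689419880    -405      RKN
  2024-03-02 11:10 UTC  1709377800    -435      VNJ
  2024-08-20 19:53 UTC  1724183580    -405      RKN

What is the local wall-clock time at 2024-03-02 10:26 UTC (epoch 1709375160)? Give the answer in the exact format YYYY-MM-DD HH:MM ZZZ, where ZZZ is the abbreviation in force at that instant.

Query: 2024-03-02 10:26 UTC
Rule 3/5 (RKN, -06:45): 2023-07-15 11:18 UTC ≤ query < 2024-03-02 11:10 UTC
10·60 + 26 - 405 = 221 min
221 = 0·1440 + 221; 221 = 3·60 + 41 → 03:41, same day
→ 2024-03-02 03:41 RKN

2024-03-02 03:41 RKN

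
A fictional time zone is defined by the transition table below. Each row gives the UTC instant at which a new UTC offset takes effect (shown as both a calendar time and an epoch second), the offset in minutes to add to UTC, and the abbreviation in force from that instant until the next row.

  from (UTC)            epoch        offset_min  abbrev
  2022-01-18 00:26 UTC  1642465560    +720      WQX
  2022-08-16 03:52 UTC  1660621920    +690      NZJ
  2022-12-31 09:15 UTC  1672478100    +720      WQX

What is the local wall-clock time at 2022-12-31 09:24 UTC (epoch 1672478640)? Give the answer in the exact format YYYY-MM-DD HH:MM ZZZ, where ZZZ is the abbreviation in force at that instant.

2022-12-31 21:24 WQX

Query: 2022-12-31 09:24 UTC
Rule 3/3 (WQX, +12:00): 2022-12-31 09:15 UTC ≤ query < +∞
9·60 + 24 + 720 = 1284 min
1284 = 0·1440 + 1284; 1284 = 21·60 + 24 → 21:24, same day
→ 2022-12-31 21:24 WQX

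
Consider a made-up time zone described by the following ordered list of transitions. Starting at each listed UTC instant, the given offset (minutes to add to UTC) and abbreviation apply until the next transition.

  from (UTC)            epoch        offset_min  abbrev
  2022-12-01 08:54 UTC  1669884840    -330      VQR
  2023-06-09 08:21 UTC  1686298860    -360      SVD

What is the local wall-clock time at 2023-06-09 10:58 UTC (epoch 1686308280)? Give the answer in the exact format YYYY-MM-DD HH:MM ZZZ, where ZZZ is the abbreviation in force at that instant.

2023-06-09 04:58 SVD

Query: 2023-06-09 10:58 UTC
Rule 2/2 (SVD, -06:00): 2023-06-09 08:21 UTC ≤ query < +∞
10·60 + 58 - 360 = 298 min
298 = 0·1440 + 298; 298 = 4·60 + 58 → 04:58, same day
→ 2023-06-09 04:58 SVD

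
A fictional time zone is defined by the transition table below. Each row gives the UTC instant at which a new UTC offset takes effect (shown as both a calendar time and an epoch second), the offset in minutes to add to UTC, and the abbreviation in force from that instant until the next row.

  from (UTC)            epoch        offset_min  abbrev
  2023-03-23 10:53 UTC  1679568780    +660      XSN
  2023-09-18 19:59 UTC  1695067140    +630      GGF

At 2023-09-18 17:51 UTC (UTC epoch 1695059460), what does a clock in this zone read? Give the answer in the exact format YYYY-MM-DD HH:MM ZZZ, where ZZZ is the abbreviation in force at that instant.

2023-09-19 04:51 XSN

Query: 2023-09-18 17:51 UTC
Rule 1/2 (XSN, +11:00): 2023-03-23 10:53 UTC ≤ query < 2023-09-18 19:59 UTC
17·60 + 51 + 660 = 1731 min
1731 = 1·1440 + 291; 291 = 4·60 + 51 → 04:51, 2023-09-18 + 1 day = 2023-09-19
→ 2023-09-19 04:51 XSN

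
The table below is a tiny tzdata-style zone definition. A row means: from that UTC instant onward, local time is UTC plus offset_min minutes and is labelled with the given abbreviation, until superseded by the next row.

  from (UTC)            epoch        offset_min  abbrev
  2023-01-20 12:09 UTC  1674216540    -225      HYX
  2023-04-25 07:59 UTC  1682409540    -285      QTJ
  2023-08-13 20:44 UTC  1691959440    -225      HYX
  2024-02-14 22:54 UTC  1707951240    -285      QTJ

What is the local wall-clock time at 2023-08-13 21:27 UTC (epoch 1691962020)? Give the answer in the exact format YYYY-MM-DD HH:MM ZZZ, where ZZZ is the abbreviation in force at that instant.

Query: 2023-08-13 21:27 UTC
Rule 3/4 (HYX, -03:45): 2023-08-13 20:44 UTC ≤ query < 2024-02-14 22:54 UTC
21·60 + 27 - 225 = 1062 min
1062 = 0·1440 + 1062; 1062 = 17·60 + 42 → 17:42, same day
→ 2023-08-13 17:42 HYX

2023-08-13 17:42 HYX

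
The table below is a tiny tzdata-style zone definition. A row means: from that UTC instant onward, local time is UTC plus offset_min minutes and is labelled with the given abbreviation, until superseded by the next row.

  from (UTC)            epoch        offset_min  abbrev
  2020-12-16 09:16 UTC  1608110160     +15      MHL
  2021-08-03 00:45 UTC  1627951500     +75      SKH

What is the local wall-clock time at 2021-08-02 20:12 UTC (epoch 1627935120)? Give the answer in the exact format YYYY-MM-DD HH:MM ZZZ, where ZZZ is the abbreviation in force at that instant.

2021-08-02 20:27 MHL

Query: 2021-08-02 20:12 UTC
Rule 1/2 (MHL, +00:15): 2020-12-16 09:16 UTC ≤ query < 2021-08-03 00:45 UTC
20·60 + 12 + 15 = 1227 min
1227 = 0·1440 + 1227; 1227 = 20·60 + 27 → 20:27, same day
→ 2021-08-02 20:27 MHL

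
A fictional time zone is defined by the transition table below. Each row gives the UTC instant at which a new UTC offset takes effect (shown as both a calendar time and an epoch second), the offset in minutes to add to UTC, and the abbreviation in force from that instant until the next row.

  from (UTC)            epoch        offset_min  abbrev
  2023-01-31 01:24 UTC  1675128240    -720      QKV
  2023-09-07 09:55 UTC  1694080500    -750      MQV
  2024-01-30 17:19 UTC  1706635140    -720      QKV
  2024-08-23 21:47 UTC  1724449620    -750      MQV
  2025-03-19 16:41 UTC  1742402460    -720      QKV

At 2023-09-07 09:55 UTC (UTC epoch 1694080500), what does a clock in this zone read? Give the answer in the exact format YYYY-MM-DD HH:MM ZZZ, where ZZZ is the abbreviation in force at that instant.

2023-09-06 21:25 MQV

Query: 2023-09-07 09:55 UTC
Rule 2/5 (MQV, -12:30): 2023-09-07 09:55 UTC ≤ query < 2024-01-30 17:19 UTC
9·60 + 55 - 750 = -155 min
-155 = -1·1440 + 1285; 1285 = 21·60 + 25 → 21:25, 2023-09-07 - 1 day = 2023-09-06
→ 2023-09-06 21:25 MQV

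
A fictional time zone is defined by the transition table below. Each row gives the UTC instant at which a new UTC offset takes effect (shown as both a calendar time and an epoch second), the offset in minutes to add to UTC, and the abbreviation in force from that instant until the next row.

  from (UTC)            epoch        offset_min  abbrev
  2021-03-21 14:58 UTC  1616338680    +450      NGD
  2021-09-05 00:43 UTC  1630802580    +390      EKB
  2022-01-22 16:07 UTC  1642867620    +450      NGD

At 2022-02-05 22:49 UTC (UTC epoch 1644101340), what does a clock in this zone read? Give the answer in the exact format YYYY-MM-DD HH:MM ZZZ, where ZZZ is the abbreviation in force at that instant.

Query: 2022-02-05 22:49 UTC
Rule 3/3 (NGD, +07:30): 2022-01-22 16:07 UTC ≤ query < +∞
22·60 + 49 + 450 = 1819 min
1819 = 1·1440 + 379; 379 = 6·60 + 19 → 06:19, 2022-02-05 + 1 day = 2022-02-06
→ 2022-02-06 06:19 NGD

2022-02-06 06:19 NGD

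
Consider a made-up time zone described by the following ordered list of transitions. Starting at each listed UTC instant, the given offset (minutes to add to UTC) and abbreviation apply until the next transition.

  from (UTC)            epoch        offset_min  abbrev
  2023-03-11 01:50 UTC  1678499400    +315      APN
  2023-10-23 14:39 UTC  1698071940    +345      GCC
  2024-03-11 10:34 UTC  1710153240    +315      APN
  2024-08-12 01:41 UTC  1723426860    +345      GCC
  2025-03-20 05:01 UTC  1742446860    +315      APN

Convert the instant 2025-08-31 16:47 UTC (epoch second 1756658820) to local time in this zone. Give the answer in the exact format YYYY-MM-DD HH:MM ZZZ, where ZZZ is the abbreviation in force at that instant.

2025-08-31 22:02 APN

Query: 2025-08-31 16:47 UTC
Rule 5/5 (APN, +05:15): 2025-03-20 05:01 UTC ≤ query < +∞
16·60 + 47 + 315 = 1322 min
1322 = 0·1440 + 1322; 1322 = 22·60 + 2 → 22:02, same day
→ 2025-08-31 22:02 APN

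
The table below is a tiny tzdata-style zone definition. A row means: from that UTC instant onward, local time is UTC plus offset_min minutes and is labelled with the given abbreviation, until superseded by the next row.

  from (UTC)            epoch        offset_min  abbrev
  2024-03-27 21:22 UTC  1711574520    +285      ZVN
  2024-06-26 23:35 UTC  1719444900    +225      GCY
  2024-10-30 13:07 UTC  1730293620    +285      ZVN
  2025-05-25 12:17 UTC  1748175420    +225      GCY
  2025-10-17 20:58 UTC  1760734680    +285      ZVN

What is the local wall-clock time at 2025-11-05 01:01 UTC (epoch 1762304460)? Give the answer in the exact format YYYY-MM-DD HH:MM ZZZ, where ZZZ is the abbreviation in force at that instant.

Query: 2025-11-05 01:01 UTC
Rule 5/5 (ZVN, +04:45): 2025-10-17 20:58 UTC ≤ query < +∞
1·60 + 1 + 285 = 346 min
346 = 0·1440 + 346; 346 = 5·60 + 46 → 05:46, same day
→ 2025-11-05 05:46 ZVN

2025-11-05 05:46 ZVN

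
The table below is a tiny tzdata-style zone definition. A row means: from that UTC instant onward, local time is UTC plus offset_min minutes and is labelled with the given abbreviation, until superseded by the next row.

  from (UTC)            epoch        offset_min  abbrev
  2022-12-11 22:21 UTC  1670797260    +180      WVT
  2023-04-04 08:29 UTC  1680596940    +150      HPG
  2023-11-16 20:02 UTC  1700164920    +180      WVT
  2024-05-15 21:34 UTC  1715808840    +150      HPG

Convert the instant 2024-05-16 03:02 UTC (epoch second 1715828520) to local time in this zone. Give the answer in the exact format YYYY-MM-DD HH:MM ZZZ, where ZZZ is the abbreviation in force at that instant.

2024-05-16 05:32 HPG

Query: 2024-05-16 03:02 UTC
Rule 4/4 (HPG, +02:30): 2024-05-15 21:34 UTC ≤ query < +∞
3·60 + 2 + 150 = 332 min
332 = 0·1440 + 332; 332 = 5·60 + 32 → 05:32, same day
→ 2024-05-16 05:32 HPG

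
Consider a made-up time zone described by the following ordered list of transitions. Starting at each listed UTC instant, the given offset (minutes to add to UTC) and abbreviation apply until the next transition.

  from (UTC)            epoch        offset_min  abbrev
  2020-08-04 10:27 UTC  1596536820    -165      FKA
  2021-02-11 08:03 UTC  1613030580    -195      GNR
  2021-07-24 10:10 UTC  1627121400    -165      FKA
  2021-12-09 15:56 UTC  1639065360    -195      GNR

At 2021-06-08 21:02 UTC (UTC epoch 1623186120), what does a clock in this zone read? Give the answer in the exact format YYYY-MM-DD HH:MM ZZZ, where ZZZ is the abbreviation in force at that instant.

Query: 2021-06-08 21:02 UTC
Rule 2/4 (GNR, -03:15): 2021-02-11 08:03 UTC ≤ query < 2021-07-24 10:10 UTC
21·60 + 2 - 195 = 1067 min
1067 = 0·1440 + 1067; 1067 = 17·60 + 47 → 17:47, same day
→ 2021-06-08 17:47 GNR

2021-06-08 17:47 GNR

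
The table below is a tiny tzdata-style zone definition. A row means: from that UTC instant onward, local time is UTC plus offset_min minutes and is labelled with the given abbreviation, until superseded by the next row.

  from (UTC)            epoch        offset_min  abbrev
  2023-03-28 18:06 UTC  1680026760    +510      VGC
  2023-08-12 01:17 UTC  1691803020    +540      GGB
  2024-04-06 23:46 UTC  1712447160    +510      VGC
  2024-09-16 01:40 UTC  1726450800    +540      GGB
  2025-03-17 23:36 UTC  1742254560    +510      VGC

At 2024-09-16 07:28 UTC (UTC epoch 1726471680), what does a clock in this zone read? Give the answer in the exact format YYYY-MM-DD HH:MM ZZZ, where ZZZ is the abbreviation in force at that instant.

2024-09-16 16:28 GGB

Query: 2024-09-16 07:28 UTC
Rule 4/5 (GGB, +09:00): 2024-09-16 01:40 UTC ≤ query < 2025-03-17 23:36 UTC
7·60 + 28 + 540 = 988 min
988 = 0·1440 + 988; 988 = 16·60 + 28 → 16:28, same day
→ 2024-09-16 16:28 GGB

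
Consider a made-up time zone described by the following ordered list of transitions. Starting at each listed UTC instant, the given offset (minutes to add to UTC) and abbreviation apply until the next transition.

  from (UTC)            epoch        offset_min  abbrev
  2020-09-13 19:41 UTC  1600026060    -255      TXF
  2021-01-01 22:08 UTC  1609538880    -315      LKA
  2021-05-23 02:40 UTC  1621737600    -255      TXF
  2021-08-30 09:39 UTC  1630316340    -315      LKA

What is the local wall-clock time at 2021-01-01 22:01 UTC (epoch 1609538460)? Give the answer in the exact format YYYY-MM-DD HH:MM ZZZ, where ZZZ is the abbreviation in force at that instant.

2021-01-01 17:46 TXF

Query: 2021-01-01 22:01 UTC
Rule 1/4 (TXF, -04:15): 2020-09-13 19:41 UTC ≤ query < 2021-01-01 22:08 UTC
22·60 + 1 - 255 = 1066 min
1066 = 0·1440 + 1066; 1066 = 17·60 + 46 → 17:46, same day
→ 2021-01-01 17:46 TXF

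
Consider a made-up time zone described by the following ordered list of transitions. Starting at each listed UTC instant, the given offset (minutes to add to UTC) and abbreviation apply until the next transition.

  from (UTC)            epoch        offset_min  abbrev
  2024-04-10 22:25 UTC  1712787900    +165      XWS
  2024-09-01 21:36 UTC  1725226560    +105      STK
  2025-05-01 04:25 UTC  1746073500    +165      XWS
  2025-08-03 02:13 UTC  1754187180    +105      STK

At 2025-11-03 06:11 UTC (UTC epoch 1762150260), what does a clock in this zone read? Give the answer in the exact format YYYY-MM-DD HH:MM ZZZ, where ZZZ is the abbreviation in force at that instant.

Query: 2025-11-03 06:11 UTC
Rule 4/4 (STK, +01:45): 2025-08-03 02:13 UTC ≤ query < +∞
6·60 + 11 + 105 = 476 min
476 = 0·1440 + 476; 476 = 7·60 + 56 → 07:56, same day
→ 2025-11-03 07:56 STK

2025-11-03 07:56 STK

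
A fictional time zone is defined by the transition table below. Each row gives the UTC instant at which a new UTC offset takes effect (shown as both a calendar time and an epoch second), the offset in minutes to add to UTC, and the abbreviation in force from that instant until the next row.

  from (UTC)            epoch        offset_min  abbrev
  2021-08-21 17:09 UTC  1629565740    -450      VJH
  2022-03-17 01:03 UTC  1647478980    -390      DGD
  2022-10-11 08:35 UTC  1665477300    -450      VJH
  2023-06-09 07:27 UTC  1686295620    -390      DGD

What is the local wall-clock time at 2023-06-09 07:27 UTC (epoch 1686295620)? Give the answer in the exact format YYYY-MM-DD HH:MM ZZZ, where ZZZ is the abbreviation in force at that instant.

2023-06-09 00:57 DGD

Query: 2023-06-09 07:27 UTC
Rule 4/4 (DGD, -06:30): 2023-06-09 07:27 UTC ≤ query < +∞
7·60 + 27 - 390 = 57 min
57 = 0·1440 + 57; 57 = 0·60 + 57 → 00:57, same day
→ 2023-06-09 00:57 DGD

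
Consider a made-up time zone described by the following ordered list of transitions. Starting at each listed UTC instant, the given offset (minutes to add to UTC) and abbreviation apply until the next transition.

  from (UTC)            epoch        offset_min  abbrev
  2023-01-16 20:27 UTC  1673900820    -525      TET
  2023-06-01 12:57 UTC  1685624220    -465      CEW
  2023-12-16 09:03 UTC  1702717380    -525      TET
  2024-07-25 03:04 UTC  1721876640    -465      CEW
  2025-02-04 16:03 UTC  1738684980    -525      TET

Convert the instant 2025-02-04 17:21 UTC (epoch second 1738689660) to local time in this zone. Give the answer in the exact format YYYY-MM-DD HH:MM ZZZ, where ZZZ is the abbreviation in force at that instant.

2025-02-04 08:36 TET

Query: 2025-02-04 17:21 UTC
Rule 5/5 (TET, -08:45): 2025-02-04 16:03 UTC ≤ query < +∞
17·60 + 21 - 525 = 516 min
516 = 0·1440 + 516; 516 = 8·60 + 36 → 08:36, same day
→ 2025-02-04 08:36 TET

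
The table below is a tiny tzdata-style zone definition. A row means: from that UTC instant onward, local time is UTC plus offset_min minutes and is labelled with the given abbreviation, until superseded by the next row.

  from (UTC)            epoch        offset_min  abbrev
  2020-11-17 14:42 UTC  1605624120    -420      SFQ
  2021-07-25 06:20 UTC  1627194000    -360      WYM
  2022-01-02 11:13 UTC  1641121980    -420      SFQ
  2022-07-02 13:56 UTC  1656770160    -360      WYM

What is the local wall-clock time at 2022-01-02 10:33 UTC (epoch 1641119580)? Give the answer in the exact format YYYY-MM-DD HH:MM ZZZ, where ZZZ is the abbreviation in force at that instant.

2022-01-02 04:33 WYM

Query: 2022-01-02 10:33 UTC
Rule 2/4 (WYM, -06:00): 2021-07-25 06:20 UTC ≤ query < 2022-01-02 11:13 UTC
10·60 + 33 - 360 = 273 min
273 = 0·1440 + 273; 273 = 4·60 + 33 → 04:33, same day
→ 2022-01-02 04:33 WYM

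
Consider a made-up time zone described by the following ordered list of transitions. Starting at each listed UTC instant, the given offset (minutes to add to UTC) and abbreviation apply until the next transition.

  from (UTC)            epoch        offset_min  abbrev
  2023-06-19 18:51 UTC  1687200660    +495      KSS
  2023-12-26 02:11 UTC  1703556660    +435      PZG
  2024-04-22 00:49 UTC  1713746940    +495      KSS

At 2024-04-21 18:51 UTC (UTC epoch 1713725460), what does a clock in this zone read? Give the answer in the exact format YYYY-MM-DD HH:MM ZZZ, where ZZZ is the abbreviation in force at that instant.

2024-04-22 02:06 PZG

Query: 2024-04-21 18:51 UTC
Rule 2/3 (PZG, +07:15): 2023-12-26 02:11 UTC ≤ query < 2024-04-22 00:49 UTC
18·60 + 51 + 435 = 1566 min
1566 = 1·1440 + 126; 126 = 2·60 + 6 → 02:06, 2024-04-21 + 1 day = 2024-04-22
→ 2024-04-22 02:06 PZG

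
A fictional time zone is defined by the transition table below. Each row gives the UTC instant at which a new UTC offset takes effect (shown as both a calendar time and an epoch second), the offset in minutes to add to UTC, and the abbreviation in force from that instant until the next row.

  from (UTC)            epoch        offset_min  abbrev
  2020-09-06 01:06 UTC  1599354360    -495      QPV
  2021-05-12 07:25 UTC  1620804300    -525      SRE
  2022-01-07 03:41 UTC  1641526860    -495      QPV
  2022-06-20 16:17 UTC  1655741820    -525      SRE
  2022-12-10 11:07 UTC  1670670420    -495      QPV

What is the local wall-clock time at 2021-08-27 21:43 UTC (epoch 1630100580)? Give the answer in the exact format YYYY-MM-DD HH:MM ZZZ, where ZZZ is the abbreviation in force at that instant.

Query: 2021-08-27 21:43 UTC
Rule 2/5 (SRE, -08:45): 2021-05-12 07:25 UTC ≤ query < 2022-01-07 03:41 UTC
21·60 + 43 - 525 = 778 min
778 = 0·1440 + 778; 778 = 12·60 + 58 → 12:58, same day
→ 2021-08-27 12:58 SRE

2021-08-27 12:58 SRE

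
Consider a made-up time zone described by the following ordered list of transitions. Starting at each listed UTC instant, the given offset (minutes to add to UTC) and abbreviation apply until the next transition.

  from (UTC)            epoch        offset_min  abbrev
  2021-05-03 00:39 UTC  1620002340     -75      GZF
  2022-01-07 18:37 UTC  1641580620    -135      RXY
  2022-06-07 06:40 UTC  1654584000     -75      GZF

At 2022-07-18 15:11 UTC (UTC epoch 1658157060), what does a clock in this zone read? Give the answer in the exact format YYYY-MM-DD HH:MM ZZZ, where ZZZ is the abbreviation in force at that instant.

2022-07-18 13:56 GZF

Query: 2022-07-18 15:11 UTC
Rule 3/3 (GZF, -01:15): 2022-06-07 06:40 UTC ≤ query < +∞
15·60 + 11 - 75 = 836 min
836 = 0·1440 + 836; 836 = 13·60 + 56 → 13:56, same day
→ 2022-07-18 13:56 GZF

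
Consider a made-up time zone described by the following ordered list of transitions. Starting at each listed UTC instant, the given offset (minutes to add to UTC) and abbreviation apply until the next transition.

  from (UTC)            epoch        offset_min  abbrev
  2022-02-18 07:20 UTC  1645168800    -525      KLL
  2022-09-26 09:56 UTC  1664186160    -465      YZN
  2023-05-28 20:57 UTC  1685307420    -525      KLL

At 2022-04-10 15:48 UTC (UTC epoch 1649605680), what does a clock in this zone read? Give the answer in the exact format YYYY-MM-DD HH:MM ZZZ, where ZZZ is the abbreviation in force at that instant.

Query: 2022-04-10 15:48 UTC
Rule 1/3 (KLL, -08:45): 2022-02-18 07:20 UTC ≤ query < 2022-09-26 09:56 UTC
15·60 + 48 - 525 = 423 min
423 = 0·1440 + 423; 423 = 7·60 + 3 → 07:03, same day
→ 2022-04-10 07:03 KLL

2022-04-10 07:03 KLL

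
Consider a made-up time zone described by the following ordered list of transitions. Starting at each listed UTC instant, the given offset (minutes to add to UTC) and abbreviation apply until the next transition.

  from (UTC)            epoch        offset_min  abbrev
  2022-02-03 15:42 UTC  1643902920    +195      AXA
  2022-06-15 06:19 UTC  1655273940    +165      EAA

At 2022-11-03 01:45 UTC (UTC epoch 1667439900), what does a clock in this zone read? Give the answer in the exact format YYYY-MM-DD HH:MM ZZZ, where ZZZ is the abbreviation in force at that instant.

2022-11-03 04:30 EAA

Query: 2022-11-03 01:45 UTC
Rule 2/2 (EAA, +02:45): 2022-06-15 06:19 UTC ≤ query < +∞
1·60 + 45 + 165 = 270 min
270 = 0·1440 + 270; 270 = 4·60 + 30 → 04:30, same day
→ 2022-11-03 04:30 EAA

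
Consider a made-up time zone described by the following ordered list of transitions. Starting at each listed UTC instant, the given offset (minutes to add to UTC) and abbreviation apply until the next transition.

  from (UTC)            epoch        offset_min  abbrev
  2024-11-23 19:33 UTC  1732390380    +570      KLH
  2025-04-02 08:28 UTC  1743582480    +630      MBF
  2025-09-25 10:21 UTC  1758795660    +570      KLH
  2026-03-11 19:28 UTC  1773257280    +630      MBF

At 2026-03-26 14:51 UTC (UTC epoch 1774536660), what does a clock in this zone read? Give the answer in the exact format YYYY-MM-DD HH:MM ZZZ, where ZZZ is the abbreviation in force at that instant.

Query: 2026-03-26 14:51 UTC
Rule 4/4 (MBF, +10:30): 2026-03-11 19:28 UTC ≤ query < +∞
14·60 + 51 + 630 = 1521 min
1521 = 1·1440 + 81; 81 = 1·60 + 21 → 01:21, 2026-03-26 + 1 day = 2026-03-27
→ 2026-03-27 01:21 MBF

2026-03-27 01:21 MBF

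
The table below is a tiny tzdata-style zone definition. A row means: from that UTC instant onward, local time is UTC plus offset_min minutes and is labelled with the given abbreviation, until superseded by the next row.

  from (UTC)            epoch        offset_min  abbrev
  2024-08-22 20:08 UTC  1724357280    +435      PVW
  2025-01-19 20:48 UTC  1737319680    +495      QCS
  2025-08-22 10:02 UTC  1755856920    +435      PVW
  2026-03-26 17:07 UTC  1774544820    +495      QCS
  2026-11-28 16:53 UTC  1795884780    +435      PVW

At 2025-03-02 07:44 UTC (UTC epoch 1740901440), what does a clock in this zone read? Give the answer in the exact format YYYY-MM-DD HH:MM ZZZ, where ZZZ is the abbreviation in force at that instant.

2025-03-02 15:59 QCS

Query: 2025-03-02 07:44 UTC
Rule 2/5 (QCS, +08:15): 2025-01-19 20:48 UTC ≤ query < 2025-08-22 10:02 UTC
7·60 + 44 + 495 = 959 min
959 = 0·1440 + 959; 959 = 15·60 + 59 → 15:59, same day
→ 2025-03-02 15:59 QCS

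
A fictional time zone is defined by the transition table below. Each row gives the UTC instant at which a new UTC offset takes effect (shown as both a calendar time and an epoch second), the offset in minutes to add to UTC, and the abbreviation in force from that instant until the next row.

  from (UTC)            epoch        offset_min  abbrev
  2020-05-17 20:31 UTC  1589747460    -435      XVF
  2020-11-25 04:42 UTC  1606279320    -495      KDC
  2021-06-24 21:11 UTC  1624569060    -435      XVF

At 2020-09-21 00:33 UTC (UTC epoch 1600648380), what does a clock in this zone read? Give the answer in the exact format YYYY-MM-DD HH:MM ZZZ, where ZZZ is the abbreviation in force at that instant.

2020-09-20 17:18 XVF

Query: 2020-09-21 00:33 UTC
Rule 1/3 (XVF, -07:15): 2020-05-17 20:31 UTC ≤ query < 2020-11-25 04:42 UTC
0·60 + 33 - 435 = -402 min
-402 = -1·1440 + 1038; 1038 = 17·60 + 18 → 17:18, 2020-09-21 - 1 day = 2020-09-20
→ 2020-09-20 17:18 XVF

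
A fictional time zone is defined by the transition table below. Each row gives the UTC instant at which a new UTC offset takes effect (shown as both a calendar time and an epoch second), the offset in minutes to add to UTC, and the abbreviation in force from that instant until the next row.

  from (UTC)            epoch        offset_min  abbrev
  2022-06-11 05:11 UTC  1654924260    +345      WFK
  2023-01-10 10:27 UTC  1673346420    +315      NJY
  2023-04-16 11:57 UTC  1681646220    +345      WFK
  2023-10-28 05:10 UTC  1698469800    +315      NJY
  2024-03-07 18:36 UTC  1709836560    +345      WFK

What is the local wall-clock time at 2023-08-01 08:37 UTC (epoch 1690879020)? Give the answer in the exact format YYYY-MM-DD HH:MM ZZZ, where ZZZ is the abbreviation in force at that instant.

2023-08-01 14:22 WFK

Query: 2023-08-01 08:37 UTC
Rule 3/5 (WFK, +05:45): 2023-04-16 11:57 UTC ≤ query < 2023-10-28 05:10 UTC
8·60 + 37 + 345 = 862 min
862 = 0·1440 + 862; 862 = 14·60 + 22 → 14:22, same day
→ 2023-08-01 14:22 WFK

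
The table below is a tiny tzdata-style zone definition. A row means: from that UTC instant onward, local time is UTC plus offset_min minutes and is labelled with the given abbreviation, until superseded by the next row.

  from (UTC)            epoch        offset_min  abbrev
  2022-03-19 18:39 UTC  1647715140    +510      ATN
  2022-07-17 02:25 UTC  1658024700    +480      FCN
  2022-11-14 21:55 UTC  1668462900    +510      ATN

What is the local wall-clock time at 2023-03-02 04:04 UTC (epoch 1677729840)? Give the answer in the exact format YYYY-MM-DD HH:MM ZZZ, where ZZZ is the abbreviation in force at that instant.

2023-03-02 12:34 ATN

Query: 2023-03-02 04:04 UTC
Rule 3/3 (ATN, +08:30): 2022-11-14 21:55 UTC ≤ query < +∞
4·60 + 4 + 510 = 754 min
754 = 0·1440 + 754; 754 = 12·60 + 34 → 12:34, same day
→ 2023-03-02 12:34 ATN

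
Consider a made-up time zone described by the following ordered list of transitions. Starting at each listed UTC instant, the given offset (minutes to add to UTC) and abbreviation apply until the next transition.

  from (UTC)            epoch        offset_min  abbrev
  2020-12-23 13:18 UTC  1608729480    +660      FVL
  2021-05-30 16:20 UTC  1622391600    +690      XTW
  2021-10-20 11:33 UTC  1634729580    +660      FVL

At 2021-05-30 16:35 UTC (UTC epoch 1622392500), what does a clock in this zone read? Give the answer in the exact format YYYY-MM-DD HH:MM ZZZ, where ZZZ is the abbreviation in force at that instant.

2021-05-31 04:05 XTW

Query: 2021-05-30 16:35 UTC
Rule 2/3 (XTW, +11:30): 2021-05-30 16:20 UTC ≤ query < 2021-10-20 11:33 UTC
16·60 + 35 + 690 = 1685 min
1685 = 1·1440 + 245; 245 = 4·60 + 5 → 04:05, 2021-05-30 + 1 day = 2021-05-31
→ 2021-05-31 04:05 XTW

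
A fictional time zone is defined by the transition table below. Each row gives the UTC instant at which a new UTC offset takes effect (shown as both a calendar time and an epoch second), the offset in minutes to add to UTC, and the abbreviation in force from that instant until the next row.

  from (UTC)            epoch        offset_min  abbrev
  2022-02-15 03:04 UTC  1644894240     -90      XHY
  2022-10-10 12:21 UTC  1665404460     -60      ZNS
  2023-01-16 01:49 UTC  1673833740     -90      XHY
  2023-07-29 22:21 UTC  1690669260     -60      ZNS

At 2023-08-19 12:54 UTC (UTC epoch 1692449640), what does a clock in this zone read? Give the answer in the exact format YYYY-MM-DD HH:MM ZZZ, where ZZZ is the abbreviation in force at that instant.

Query: 2023-08-19 12:54 UTC
Rule 4/4 (ZNS, -01:00): 2023-07-29 22:21 UTC ≤ query < +∞
12·60 + 54 - 60 = 714 min
714 = 0·1440 + 714; 714 = 11·60 + 54 → 11:54, same day
→ 2023-08-19 11:54 ZNS

2023-08-19 11:54 ZNS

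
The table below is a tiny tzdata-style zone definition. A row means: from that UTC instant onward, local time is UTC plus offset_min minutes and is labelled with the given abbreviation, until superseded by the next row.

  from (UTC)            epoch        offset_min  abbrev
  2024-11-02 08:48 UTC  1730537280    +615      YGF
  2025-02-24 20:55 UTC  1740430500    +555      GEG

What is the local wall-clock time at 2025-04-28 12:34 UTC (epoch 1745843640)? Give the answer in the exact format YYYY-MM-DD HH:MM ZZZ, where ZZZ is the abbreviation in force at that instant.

2025-04-28 21:49 GEG

Query: 2025-04-28 12:34 UTC
Rule 2/2 (GEG, +09:15): 2025-02-24 20:55 UTC ≤ query < +∞
12·60 + 34 + 555 = 1309 min
1309 = 0·1440 + 1309; 1309 = 21·60 + 49 → 21:49, same day
→ 2025-04-28 21:49 GEG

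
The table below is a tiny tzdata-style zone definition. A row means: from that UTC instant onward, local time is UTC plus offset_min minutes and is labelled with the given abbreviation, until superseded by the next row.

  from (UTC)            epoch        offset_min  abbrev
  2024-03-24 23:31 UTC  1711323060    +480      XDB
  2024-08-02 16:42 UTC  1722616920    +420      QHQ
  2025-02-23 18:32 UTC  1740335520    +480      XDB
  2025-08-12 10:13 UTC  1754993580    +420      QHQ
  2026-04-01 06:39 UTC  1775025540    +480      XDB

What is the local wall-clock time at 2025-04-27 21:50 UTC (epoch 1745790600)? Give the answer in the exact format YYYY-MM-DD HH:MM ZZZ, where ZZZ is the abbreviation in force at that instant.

2025-04-28 05:50 XDB

Query: 2025-04-27 21:50 UTC
Rule 3/5 (XDB, +08:00): 2025-02-23 18:32 UTC ≤ query < 2025-08-12 10:13 UTC
21·60 + 50 + 480 = 1790 min
1790 = 1·1440 + 350; 350 = 5·60 + 50 → 05:50, 2025-04-27 + 1 day = 2025-04-28
→ 2025-04-28 05:50 XDB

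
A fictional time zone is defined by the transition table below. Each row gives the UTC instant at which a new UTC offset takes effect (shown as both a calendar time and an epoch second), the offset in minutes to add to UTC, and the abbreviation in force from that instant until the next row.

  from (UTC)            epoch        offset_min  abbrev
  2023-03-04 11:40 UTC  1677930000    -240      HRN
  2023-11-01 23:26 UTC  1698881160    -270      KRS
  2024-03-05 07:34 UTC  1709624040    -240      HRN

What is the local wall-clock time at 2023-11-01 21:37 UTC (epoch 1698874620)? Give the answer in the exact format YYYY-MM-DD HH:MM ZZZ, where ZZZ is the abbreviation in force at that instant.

2023-11-01 17:37 HRN

Query: 2023-11-01 21:37 UTC
Rule 1/3 (HRN, -04:00): 2023-03-04 11:40 UTC ≤ query < 2023-11-01 23:26 UTC
21·60 + 37 - 240 = 1057 min
1057 = 0·1440 + 1057; 1057 = 17·60 + 37 → 17:37, same day
→ 2023-11-01 17:37 HRN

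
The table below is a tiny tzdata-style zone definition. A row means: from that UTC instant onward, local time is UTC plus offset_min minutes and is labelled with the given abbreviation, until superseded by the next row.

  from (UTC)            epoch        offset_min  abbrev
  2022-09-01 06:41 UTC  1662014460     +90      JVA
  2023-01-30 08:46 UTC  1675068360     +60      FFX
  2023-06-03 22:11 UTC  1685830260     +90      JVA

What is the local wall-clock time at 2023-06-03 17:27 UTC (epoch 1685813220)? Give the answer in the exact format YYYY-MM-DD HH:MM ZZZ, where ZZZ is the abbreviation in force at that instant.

2023-06-03 18:27 FFX

Query: 2023-06-03 17:27 UTC
Rule 2/3 (FFX, +01:00): 2023-01-30 08:46 UTC ≤ query < 2023-06-03 22:11 UTC
17·60 + 27 + 60 = 1107 min
1107 = 0·1440 + 1107; 1107 = 18·60 + 27 → 18:27, same day
→ 2023-06-03 18:27 FFX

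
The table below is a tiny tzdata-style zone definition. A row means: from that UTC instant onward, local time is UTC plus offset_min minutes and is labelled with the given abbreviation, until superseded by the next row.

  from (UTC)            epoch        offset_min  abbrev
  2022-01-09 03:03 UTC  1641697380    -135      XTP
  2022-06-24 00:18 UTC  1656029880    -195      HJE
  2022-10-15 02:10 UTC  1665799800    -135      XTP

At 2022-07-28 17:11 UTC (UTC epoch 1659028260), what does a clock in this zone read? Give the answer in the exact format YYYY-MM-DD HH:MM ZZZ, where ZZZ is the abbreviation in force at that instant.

Query: 2022-07-28 17:11 UTC
Rule 2/3 (HJE, -03:15): 2022-06-24 00:18 UTC ≤ query < 2022-10-15 02:10 UTC
17·60 + 11 - 195 = 836 min
836 = 0·1440 + 836; 836 = 13·60 + 56 → 13:56, same day
→ 2022-07-28 13:56 HJE

2022-07-28 13:56 HJE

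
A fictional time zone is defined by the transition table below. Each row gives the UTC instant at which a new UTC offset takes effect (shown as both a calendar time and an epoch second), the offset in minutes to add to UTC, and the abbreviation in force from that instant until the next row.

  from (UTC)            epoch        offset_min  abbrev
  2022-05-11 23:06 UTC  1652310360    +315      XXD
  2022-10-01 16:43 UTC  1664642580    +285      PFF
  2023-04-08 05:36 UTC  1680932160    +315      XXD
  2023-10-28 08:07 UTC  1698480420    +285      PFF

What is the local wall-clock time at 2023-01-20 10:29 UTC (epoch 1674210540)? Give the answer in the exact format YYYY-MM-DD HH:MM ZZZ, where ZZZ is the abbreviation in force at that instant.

2023-01-20 15:14 PFF

Query: 2023-01-20 10:29 UTC
Rule 2/4 (PFF, +04:45): 2022-10-01 16:43 UTC ≤ query < 2023-04-08 05:36 UTC
10·60 + 29 + 285 = 914 min
914 = 0·1440 + 914; 914 = 15·60 + 14 → 15:14, same day
→ 2023-01-20 15:14 PFF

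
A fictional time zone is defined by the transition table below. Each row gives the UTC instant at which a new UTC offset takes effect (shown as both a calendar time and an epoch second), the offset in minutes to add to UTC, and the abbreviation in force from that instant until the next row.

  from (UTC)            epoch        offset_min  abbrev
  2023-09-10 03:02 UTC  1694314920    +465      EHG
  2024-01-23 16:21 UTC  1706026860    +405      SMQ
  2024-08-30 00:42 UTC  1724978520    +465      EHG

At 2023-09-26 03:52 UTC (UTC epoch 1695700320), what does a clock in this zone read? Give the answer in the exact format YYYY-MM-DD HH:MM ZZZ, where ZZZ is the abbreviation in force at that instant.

Query: 2023-09-26 03:52 UTC
Rule 1/3 (EHG, +07:45): 2023-09-10 03:02 UTC ≤ query < 2024-01-23 16:21 UTC
3·60 + 52 + 465 = 697 min
697 = 0·1440 + 697; 697 = 11·60 + 37 → 11:37, same day
→ 2023-09-26 11:37 EHG

2023-09-26 11:37 EHG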